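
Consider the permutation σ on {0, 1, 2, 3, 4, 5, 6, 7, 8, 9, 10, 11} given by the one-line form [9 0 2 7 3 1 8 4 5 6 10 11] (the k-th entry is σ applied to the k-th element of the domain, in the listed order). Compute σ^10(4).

Tracing 4 → 3 → … returns to 4 after 3 steps, so 4 lies in a 3-cycle (3 7 4).
Powers repeat with period 3 on this cycle, and 10 mod 3 = 1, so σ^10(4) = σ^1(4).
Stepping 1 place around the cycle: 4 → 3.

3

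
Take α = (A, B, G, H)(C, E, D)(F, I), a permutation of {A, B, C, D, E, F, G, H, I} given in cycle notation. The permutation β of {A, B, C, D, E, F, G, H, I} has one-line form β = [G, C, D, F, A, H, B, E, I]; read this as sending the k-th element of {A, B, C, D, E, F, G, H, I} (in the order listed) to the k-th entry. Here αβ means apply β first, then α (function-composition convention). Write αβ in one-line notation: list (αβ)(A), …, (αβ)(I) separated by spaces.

(αβ)(x) = α(β(x)). Computing each image: α(β(A)) = α(G) = H, α(β(B)) = α(C) = E, α(β(C)) = α(D) = C, α(β(D)) = α(F) = I, α(β(E)) = α(A) = B, α(β(F)) = α(H) = A, α(β(G)) = α(B) = G, α(β(H)) = α(E) = D, α(β(I)) = α(I) = F.
Hence αβ = [H E C I B A G D F].

H E C I B A G D F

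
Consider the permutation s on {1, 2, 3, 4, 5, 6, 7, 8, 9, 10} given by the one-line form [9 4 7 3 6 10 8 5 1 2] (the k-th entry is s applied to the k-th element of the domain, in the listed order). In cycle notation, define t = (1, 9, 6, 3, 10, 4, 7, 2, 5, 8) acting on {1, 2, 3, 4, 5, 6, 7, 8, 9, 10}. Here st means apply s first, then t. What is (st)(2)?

7

First apply s: s(2) = 4, then t(4) = 7. Thus (st)(2) = 7.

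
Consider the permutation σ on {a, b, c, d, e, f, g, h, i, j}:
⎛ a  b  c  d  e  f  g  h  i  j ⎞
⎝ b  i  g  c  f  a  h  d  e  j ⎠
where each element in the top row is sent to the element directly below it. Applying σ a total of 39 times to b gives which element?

a

Tracing b → i → … returns to b after 5 steps, so b lies in a 5-cycle (a b i e f).
Since the cycle has length 5, σ^39 acts on it the same as σ^4 (39 mod 5 = 4).
Stepping 4 places around the cycle: b → i → e → f → a.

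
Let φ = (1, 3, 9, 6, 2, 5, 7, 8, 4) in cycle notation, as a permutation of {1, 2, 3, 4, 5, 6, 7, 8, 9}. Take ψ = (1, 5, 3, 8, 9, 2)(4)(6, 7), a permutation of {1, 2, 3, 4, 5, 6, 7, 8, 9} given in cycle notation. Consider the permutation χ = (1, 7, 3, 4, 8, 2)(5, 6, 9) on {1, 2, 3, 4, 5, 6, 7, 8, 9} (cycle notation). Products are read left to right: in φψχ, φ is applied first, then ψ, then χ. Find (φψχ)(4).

Apply the permutations in order: φ(4) = 1, then ψ(1) = 5, then χ(5) = 6. So (φψχ)(4) = 6.

6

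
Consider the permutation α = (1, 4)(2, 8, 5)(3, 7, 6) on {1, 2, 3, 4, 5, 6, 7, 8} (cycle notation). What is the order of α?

The disjoint cycles have lengths 3, 3, 2.
The order is lcm(3, 3, 2) = 6.

6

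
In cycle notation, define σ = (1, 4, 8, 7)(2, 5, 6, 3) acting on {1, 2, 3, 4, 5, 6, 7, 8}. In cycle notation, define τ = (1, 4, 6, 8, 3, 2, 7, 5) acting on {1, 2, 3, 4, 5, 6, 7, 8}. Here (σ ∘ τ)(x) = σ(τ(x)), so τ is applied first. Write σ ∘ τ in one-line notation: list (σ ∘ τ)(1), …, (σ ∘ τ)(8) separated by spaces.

Chase each element through τ then σ: 1 → 4 → 8; 2 → 7 → 1; 3 → 2 → 5; 4 → 6 → 3; 5 → 1 → 4; 6 → 8 → 7; 7 → 5 → 6; 8 → 3 → 2.
So σ ∘ τ in one-line form is 8 1 5 3 4 7 6 2.

8 1 5 3 4 7 6 2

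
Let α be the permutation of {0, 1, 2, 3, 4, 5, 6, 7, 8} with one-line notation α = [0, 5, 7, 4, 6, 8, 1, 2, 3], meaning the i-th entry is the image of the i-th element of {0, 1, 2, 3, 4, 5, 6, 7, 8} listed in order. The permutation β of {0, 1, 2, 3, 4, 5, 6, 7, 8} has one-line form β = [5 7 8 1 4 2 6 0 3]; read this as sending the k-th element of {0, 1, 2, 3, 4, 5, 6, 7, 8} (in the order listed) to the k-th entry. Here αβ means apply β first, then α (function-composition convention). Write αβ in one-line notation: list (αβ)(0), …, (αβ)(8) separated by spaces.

8 2 3 5 6 7 1 0 4

Chase each element through β then α: 0 → 5 → 8; 1 → 7 → 2; 2 → 8 → 3; 3 → 1 → 5; 4 → 4 → 6; 5 → 2 → 7; 6 → 6 → 1; 7 → 0 → 0; 8 → 3 → 4.
So αβ in one-line form is 8 2 3 5 6 7 1 0 4.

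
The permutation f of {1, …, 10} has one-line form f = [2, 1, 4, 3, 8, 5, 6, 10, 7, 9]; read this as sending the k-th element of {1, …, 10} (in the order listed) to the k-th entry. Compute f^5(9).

Tracing 9 → 7 → … returns to 9 after 6 steps, so 9 lies in a 6-cycle (5, 8, 10, 9, 7, 6).
Stepping 5 places around the cycle: 9 → 7 → 6 → 5 → 8 → 10.

10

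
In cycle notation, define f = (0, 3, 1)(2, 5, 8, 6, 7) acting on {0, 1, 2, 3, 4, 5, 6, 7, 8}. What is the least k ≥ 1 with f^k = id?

15

The cycle type of f is (5, 3, 1).
Since disjoint cycles commute, ord(f) = lcm(5, 3) = 15.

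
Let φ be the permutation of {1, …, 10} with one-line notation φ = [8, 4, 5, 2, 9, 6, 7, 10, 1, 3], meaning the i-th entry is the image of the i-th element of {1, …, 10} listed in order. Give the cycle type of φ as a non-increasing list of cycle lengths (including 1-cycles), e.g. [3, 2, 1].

The disjoint cycles are (1, 8, 10, 3, 5, 9)(2, 4)(6)(7), with lengths 6, 2, 1, 1 in non-increasing order.

[6, 2, 1, 1]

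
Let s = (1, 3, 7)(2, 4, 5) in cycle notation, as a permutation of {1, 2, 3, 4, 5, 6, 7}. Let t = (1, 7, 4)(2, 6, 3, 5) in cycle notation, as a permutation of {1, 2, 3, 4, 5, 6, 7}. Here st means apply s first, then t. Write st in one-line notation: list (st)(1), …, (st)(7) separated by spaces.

5 1 4 2 6 3 7

(st)(x) = t(s(x)). Computing each image: t(s(1)) = t(3) = 5, t(s(2)) = t(4) = 1, t(s(3)) = t(7) = 4, t(s(4)) = t(5) = 2, t(s(5)) = t(2) = 6, t(s(6)) = t(6) = 3, t(s(7)) = t(1) = 7.
Hence st = [5 1 4 2 6 3 7].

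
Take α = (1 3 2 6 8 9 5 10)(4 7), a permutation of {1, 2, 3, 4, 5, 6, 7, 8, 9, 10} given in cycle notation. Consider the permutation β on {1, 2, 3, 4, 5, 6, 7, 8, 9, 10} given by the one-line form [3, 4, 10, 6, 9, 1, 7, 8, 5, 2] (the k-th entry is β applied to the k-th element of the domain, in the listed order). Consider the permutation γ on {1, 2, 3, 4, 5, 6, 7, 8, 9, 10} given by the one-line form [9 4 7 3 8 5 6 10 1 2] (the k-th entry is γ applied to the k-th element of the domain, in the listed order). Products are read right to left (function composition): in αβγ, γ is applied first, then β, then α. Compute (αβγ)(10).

(αβγ)(10) = α(β(γ(10))). γ(10) = 2, then β(2) = 4, then α(4) = 7, so the result is 7.

7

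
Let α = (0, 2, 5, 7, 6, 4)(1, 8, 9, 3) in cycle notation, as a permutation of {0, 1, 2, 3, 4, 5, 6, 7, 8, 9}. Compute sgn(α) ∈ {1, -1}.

1

The cycle lengths are 6, 4.
A cycle of length ℓ contributes ℓ−1 transpositions, so α is a product of 5 + 3 = 8 transpositions — even.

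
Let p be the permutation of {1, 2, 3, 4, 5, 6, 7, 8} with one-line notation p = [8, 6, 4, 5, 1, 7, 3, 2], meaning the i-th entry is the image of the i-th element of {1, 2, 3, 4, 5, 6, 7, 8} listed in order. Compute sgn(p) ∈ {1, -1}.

In disjoint-cycle form the cycle lengths are 8.
A cycle of length ℓ contributes ℓ−1 transpositions, so p is a product of 7 transpositions — odd.

-1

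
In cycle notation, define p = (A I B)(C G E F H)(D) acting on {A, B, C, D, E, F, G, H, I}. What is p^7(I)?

B

I lies in the 3-cycle (A I B).
Powers repeat with period 3 on this cycle, and 7 mod 3 = 1, so p^7(I) = p^1(I).
Stepping 1 place around the cycle: I → B.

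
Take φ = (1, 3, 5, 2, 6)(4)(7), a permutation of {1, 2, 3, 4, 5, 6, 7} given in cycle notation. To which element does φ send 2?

6

In the cycle (1, 3, 5, 2, 6), 2 is followed by 6, so φ(2) = 6.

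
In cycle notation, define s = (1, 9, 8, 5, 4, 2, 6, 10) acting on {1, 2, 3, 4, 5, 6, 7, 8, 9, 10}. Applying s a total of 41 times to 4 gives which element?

4 lies in the 8-cycle (1, 9, 8, 5, 4, 2, 6, 10).
Since the cycle has length 8, s^41 acts on it the same as s^1 (41 mod 8 = 1).
Stepping 1 place around the cycle: 4 → 2.

2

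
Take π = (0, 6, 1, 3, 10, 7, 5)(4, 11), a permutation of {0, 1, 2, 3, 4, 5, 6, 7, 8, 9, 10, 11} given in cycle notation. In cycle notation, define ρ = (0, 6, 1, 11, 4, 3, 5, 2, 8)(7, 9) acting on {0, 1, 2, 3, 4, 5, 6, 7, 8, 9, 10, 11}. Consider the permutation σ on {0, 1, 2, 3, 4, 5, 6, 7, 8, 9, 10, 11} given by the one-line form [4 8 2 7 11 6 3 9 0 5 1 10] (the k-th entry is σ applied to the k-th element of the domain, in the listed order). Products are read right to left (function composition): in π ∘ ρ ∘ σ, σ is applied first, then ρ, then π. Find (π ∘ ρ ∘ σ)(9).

Apply the permutations in order: σ(9) = 5, then ρ(5) = 2, then π(2) = 2. So (π ∘ ρ ∘ σ)(9) = 2.

2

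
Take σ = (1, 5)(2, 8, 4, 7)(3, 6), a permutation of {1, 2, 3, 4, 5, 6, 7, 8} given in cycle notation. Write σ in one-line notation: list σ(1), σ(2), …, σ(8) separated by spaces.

5 8 6 7 1 3 2 4

Reading each image from the cycles: 1↦5, 2↦8, 3↦6, 4↦7, 5↦1, 6↦3, 7↦2, 8↦4.
Listing these in domain order gives 5 8 6 7 1 3 2 4.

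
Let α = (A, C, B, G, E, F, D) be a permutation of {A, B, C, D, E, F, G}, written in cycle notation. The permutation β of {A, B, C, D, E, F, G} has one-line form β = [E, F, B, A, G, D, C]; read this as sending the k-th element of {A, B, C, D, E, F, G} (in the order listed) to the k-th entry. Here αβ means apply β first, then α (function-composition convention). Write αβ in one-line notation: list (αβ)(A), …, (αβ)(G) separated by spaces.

(αβ)(x) = α(β(x)). Computing each image: α(β(A)) = α(E) = F, α(β(B)) = α(F) = D, α(β(C)) = α(B) = G, α(β(D)) = α(A) = C, α(β(E)) = α(G) = E, α(β(F)) = α(D) = A, α(β(G)) = α(C) = B.
Hence αβ = [F D G C E A B].

F D G C E A B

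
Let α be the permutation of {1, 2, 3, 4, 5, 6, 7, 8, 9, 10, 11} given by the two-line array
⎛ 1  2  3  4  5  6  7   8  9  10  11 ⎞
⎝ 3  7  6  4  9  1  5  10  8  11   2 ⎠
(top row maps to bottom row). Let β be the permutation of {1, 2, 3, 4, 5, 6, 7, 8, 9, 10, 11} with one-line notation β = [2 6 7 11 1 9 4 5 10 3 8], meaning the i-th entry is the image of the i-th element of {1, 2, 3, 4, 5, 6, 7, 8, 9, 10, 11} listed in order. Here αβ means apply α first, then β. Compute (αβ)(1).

7

First apply α: α(1) = 3, then β(3) = 7. Thus (αβ)(1) = 7.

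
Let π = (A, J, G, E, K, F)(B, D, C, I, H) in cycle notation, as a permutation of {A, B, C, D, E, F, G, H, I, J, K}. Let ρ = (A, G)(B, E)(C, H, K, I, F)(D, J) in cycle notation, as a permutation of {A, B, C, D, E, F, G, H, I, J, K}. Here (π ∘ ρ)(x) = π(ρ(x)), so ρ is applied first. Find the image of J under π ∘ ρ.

C

(π ∘ ρ)(J) = π(ρ(J)). ρ(J) = D, then π(D) = C. So (π ∘ ρ)(J) = C.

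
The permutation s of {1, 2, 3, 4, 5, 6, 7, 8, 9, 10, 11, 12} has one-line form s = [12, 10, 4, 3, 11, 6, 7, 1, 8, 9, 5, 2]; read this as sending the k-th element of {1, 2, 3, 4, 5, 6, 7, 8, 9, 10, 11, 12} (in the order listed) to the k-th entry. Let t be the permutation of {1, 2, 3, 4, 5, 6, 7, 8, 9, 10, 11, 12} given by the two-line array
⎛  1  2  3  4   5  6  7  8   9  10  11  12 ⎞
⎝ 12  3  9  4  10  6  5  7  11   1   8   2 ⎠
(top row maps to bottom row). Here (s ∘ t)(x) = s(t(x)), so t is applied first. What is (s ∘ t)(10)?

First apply t: t(10) = 1, then s(1) = 12. Thus (s ∘ t)(10) = 12.

12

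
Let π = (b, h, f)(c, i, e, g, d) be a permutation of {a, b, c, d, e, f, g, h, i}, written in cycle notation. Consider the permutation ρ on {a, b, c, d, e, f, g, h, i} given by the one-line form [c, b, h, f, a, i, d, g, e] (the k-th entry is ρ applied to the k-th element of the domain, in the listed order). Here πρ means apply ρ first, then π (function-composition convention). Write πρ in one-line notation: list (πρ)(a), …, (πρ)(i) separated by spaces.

(πρ)(x) = π(ρ(x)). Computing each image: π(ρ(a)) = π(c) = i, π(ρ(b)) = π(b) = h, π(ρ(c)) = π(h) = f, π(ρ(d)) = π(f) = b, π(ρ(e)) = π(a) = a, π(ρ(f)) = π(i) = e, π(ρ(g)) = π(d) = c, π(ρ(h)) = π(g) = d, π(ρ(i)) = π(e) = g.
Hence πρ = [i h f b a e c d g].

i h f b a e c d g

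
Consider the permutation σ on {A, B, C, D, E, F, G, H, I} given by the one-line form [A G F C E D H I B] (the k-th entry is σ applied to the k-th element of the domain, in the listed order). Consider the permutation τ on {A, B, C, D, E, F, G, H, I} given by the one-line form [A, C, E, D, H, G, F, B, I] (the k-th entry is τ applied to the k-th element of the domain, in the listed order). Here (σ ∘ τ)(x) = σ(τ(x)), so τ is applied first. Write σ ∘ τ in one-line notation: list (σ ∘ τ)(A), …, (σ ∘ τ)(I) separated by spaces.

Chase each element through τ then σ: A → A → A; B → C → F; C → E → E; D → D → C; E → H → I; F → G → H; G → F → D; H → B → G; I → I → B.
So σ ∘ τ in one-line form is A F E C I H D G B.

A F E C I H D G B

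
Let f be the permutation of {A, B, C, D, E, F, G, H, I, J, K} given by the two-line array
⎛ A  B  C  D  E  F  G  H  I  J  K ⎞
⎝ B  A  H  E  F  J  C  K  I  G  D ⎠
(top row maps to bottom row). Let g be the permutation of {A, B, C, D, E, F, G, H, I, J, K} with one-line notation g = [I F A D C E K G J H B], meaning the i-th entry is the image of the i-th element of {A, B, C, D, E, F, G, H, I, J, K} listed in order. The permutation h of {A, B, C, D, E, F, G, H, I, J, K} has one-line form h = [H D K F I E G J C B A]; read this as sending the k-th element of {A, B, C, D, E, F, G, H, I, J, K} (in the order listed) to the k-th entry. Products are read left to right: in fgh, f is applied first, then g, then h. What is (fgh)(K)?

F

Chase K: f(K) = D; g(D) = D; h(D) = F. Hence (fgh)(K) = F.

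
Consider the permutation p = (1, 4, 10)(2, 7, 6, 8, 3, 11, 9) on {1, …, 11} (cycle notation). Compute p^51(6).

6 lies in the 7-cycle (2, 7, 6, 8, 3, 11, 9).
Powers repeat with period 7 on this cycle, and 51 mod 7 = 2, so p^51(6) = p^2(6).
Stepping 2 places around the cycle: 6 → 8 → 3.

3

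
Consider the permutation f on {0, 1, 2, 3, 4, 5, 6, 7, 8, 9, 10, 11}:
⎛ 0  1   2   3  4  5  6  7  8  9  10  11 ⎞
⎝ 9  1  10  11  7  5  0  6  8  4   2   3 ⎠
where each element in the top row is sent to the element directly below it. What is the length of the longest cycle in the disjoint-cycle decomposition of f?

5

Decomposing into disjoint cycles gives (0, 9, 4, 7, 6)(2, 10)(3, 11); the longest has length 5.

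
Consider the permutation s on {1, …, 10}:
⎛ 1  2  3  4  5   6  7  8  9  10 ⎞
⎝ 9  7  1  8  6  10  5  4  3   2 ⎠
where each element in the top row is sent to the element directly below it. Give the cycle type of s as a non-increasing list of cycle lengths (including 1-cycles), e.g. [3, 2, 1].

The disjoint cycles are (1, 9, 3)(2, 7, 5, 6, 10)(4, 8), with lengths 5, 3, 2 in non-increasing order.

[5, 3, 2]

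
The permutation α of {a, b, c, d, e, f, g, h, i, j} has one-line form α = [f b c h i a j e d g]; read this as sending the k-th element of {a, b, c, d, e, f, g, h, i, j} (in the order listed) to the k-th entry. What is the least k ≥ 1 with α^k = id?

4

The disjoint-cycle form of α has cycle lengths 4, 2, 2, 1, 1.
The order is lcm(4, 2, 2) = 4.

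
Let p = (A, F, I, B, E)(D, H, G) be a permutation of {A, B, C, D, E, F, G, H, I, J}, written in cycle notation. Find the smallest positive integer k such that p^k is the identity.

The cycle type of p is (5, 3, 1, 1).
Since disjoint cycles commute, ord(p) = lcm(5, 3) = 15.

15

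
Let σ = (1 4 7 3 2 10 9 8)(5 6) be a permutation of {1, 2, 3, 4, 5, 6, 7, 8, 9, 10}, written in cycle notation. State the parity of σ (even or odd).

even

The cycle lengths are 8, 2.
A cycle is odd iff its length is even; σ has 2 even-length cycles, so sgn(σ) = (−1)^2 and σ is even.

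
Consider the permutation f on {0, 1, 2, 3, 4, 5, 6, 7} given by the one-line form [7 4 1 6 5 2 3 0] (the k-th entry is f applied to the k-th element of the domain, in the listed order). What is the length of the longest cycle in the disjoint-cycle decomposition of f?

4

Decomposing into disjoint cycles gives (0, 7)(1, 4, 5, 2)(3, 6); the longest has length 4.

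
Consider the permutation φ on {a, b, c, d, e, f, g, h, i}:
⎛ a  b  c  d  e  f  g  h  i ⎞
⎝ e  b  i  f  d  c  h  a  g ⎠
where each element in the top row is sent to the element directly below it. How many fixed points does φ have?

1

The fixed points (elements with φ(x) = x) are {b}, so there is 1.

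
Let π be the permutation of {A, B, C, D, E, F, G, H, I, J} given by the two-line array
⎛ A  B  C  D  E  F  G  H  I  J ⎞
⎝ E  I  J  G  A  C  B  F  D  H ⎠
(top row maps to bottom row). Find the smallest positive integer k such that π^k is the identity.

Writing π as disjoint cycles, the cycle lengths are 4, 4, 2.
Since disjoint cycles commute, ord(π) = lcm(4, 4, 2) = 4.

4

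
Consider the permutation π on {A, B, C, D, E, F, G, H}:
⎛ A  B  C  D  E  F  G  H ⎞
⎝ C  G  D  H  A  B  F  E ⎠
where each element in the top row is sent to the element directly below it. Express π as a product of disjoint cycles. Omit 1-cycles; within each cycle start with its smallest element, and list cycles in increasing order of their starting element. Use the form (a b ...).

Start at A and follow images: A → C → D → H → E → A, giving the cycle (A C D H E).
Repeating from the next unused element and collecting all non-trivial cycles gives (A C D H E)(B G F).

(A C D H E)(B G F)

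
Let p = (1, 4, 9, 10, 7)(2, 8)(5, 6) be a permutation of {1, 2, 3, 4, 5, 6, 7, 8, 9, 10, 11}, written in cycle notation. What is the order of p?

The cycle type of p is (5, 2, 2, 1, 1).
The order is lcm(5, 2, 2) = 10.

10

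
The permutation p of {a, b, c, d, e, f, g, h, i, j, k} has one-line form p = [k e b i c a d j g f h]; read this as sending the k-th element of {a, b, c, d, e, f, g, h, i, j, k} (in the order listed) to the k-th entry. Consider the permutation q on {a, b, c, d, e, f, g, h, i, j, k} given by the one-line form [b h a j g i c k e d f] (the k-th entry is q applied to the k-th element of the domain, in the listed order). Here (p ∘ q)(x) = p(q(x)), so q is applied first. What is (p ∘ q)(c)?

q(c) = a, then p(a) = k; composing gives (p ∘ q)(c) = k.

k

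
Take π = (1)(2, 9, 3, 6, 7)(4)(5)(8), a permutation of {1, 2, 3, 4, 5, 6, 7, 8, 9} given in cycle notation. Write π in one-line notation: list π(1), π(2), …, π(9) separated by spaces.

1 9 6 4 5 7 2 8 3

Image by image: 1↦1, 2↦9, 3↦6, 4↦4, 5↦5, 6↦7, 7↦2, 8↦8, 9↦3.
Listing these in domain order gives 1 9 6 4 5 7 2 8 3.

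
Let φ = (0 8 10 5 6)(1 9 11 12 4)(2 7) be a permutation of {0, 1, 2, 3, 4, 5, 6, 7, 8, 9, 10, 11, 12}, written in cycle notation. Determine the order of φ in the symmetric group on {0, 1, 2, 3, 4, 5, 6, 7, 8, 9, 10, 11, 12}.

10

The disjoint cycles have lengths 5, 5, 2, 1.
The order is lcm(5, 5, 2) = 10.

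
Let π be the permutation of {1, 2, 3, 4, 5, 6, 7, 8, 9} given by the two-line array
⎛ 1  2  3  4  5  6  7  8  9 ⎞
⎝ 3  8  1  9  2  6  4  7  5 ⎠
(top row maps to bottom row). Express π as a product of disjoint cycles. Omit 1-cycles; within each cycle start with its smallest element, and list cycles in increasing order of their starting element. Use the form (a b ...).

(1 3)(2 8 7 4 9 5)

Iterating π from 1 gives 1 → 3 → 1; that is the 2-cycle (1 3).
Continuing from each remaining unvisited element yields (1 3)(2 8 7 4 9 5).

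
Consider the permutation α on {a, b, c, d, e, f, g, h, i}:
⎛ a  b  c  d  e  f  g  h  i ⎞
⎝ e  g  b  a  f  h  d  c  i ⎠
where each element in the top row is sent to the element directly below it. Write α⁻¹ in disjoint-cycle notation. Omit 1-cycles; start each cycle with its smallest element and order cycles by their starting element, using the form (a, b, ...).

The cycle decomposition of α is (a, e, f, h, c, b, g, d).
Reversing each cycle (and rotating so the smallest element leads) gives α⁻¹ = (a, d, g, b, c, h, f, e).

(a, d, g, b, c, h, f, e)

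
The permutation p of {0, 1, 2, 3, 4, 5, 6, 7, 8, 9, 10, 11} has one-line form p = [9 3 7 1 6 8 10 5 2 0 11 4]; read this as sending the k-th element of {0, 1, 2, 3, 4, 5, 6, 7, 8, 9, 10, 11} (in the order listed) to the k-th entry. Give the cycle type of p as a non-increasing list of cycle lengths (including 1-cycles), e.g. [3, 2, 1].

[4, 4, 2, 2]

The disjoint cycles are (0 9)(1 3)(2 7 5 8)(4 6 10 11), with lengths 4, 4, 2, 2 in non-increasing order.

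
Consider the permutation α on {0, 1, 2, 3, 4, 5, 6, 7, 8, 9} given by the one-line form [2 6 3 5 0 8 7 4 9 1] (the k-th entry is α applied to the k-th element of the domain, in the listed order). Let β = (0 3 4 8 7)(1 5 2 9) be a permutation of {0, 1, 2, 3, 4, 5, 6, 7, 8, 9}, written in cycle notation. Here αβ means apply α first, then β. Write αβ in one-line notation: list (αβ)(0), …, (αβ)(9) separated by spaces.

9 6 4 2 3 7 0 8 1 5

For each element, apply α then β: 0 → 2 → 9; 1 → 6 → 6; 2 → 3 → 4; 3 → 5 → 2; 4 → 0 → 3; 5 → 8 → 7; 6 → 7 → 0; 7 → 4 → 8; 8 → 9 → 1; 9 → 1 → 5.
So αβ in one-line form is 9 6 4 2 3 7 0 8 1 5.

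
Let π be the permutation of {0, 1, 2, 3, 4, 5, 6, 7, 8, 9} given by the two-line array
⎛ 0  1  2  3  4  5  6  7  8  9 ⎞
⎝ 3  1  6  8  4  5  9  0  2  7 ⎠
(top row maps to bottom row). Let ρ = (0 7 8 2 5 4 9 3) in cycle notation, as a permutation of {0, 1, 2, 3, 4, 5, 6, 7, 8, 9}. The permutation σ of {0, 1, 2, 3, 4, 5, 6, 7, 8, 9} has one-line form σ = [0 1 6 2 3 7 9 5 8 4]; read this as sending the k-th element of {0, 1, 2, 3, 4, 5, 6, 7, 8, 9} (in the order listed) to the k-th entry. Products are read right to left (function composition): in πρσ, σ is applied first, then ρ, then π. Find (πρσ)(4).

3

Chase 4: σ(4) = 3; ρ(3) = 0; π(0) = 3. Hence (πρσ)(4) = 3.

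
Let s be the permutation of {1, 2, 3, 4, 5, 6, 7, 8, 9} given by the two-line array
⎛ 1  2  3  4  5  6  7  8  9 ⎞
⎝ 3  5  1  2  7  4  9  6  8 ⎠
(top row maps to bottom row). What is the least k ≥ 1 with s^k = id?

Decomposing into disjoint cycles gives cycle lengths 7, 2.
The order of s is the least common multiple of its cycle lengths: lcm(7, 2) = 14.

14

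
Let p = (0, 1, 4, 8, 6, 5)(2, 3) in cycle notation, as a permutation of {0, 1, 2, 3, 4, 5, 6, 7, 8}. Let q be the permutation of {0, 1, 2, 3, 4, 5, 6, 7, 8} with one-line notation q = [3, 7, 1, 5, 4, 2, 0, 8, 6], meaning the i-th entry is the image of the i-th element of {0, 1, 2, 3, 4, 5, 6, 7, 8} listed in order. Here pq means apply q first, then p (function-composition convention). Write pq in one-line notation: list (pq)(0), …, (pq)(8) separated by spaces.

2 7 4 0 8 3 1 6 5

For each element, apply q then p: 0 → 3 → 2; 1 → 7 → 7; 2 → 1 → 4; 3 → 5 → 0; 4 → 4 → 8; 5 → 2 → 3; 6 → 0 → 1; 7 → 8 → 6; 8 → 6 → 5.
So pq in one-line form is 2 7 4 0 8 3 1 6 5.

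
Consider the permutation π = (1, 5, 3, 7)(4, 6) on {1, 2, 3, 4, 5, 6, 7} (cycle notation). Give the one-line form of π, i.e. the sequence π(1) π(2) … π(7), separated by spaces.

5 2 7 6 3 4 1

Reading each image from the cycles: 1→5, 2→2, 3→7, 4→6, 5→3, 6→4, 7→1.
So the one-line form is 5 2 7 6 3 4 1.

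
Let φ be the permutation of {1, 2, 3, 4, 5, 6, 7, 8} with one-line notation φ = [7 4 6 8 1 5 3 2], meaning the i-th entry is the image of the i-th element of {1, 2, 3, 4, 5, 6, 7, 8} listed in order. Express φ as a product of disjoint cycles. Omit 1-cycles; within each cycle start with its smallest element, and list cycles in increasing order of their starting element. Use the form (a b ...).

Start at 1 and follow images: 1 → 7 → 3 → 6 → 5 → 1, giving the cycle (1 7 3 6 5).
Repeating from the next unused element and collecting all non-trivial cycles gives (1 7 3 6 5)(2 4 8).

(1 7 3 6 5)(2 4 8)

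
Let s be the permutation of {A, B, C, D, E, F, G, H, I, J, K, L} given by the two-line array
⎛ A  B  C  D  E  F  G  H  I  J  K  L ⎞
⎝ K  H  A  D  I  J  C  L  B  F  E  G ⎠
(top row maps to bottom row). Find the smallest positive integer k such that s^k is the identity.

Decomposing into disjoint cycles gives cycle lengths 9, 2, 1.
Since disjoint cycles commute, ord(s) = lcm(9, 2) = 18.

18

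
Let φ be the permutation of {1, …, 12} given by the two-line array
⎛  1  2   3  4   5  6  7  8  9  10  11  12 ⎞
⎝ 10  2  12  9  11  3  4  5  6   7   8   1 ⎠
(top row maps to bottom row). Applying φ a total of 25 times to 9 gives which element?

6

Tracing 9 → 6 → … returns to 9 after 8 steps, so 9 lies in an 8-cycle (1, 10, 7, 4, 9, 6, 3, 12).
Since the cycle has length 8, φ^25 acts on it the same as φ^1 (25 mod 8 = 1).
Stepping 1 place around the cycle: 9 → 6.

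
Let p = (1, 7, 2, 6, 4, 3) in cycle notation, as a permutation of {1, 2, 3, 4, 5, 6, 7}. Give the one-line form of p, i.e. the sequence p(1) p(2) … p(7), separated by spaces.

Reading each image from the cycles: 1→7, 2→6, 3→1, 4→3, 5→5, 6→4, 7→2.
So the one-line form is 7 6 1 3 5 4 2.

7 6 1 3 5 4 2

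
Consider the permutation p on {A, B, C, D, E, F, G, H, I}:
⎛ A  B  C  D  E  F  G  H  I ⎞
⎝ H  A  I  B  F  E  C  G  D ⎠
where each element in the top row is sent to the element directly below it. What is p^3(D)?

Tracing D → B → … returns to D after 7 steps, so D lies in a 7-cycle (A H G C I D B).
Advancing 3 steps from D: D → B → A → H.

H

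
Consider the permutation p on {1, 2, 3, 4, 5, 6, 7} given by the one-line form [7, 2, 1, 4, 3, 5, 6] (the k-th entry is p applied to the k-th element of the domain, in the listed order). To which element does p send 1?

7

1 is element number 1 of the domain, and entry number 1 of the one-line form is 7, so p(1) = 7.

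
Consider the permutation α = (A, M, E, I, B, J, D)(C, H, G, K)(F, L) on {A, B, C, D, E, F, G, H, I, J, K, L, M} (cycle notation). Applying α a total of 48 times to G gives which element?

G lies in the 4-cycle (C, H, G, K).
Powers repeat with period 4 on this cycle, and 48 mod 4 = 0, so α^48(G) = α^0(G).
So α^48(G) = G.

G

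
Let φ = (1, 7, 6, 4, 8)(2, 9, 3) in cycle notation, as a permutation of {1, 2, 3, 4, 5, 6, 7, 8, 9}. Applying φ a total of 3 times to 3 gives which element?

3 lies in the 3-cycle (2, 9, 3).
Powers repeat with period 3 on this cycle, and 3 mod 3 = 0, so φ^3(3) = φ^0(3).
So φ^3(3) = 3.

3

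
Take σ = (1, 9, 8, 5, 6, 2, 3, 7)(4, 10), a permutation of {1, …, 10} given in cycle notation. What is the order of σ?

8

The disjoint cycles have lengths 8, 2.
The order of σ is the least common multiple of its cycle lengths: lcm(8, 2) = 8.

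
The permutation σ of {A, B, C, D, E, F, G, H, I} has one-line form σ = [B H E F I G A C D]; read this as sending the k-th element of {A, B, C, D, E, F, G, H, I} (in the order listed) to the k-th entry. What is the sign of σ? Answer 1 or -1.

1

In disjoint-cycle form the cycle lengths are 9.
A cycle of length ℓ contributes ℓ−1 transpositions, so σ is a product of 8 transpositions — even.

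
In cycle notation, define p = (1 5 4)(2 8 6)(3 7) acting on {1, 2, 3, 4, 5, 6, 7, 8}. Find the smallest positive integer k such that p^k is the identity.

6

The cycle type of p is (3, 3, 2).
Since disjoint cycles commute, ord(p) = lcm(3, 3, 2) = 6.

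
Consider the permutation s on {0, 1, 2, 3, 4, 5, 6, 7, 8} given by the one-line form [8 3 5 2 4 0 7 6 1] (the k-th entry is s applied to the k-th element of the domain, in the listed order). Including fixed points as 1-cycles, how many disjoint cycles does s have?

3

The cycle decomposition is (0, 8, 1, 3, 2, 5)(4)(6, 7), which has 3 cycles (counting 1-cycles).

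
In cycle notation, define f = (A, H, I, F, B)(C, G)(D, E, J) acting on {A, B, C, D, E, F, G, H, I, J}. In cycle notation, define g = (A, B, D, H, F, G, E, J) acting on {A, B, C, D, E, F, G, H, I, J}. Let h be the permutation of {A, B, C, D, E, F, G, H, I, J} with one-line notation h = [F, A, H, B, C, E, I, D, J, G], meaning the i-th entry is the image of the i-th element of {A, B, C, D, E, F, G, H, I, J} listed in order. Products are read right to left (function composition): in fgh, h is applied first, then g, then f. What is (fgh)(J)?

Chase J: h(J) = G; g(G) = E; f(E) = J. Hence (fgh)(J) = J.

J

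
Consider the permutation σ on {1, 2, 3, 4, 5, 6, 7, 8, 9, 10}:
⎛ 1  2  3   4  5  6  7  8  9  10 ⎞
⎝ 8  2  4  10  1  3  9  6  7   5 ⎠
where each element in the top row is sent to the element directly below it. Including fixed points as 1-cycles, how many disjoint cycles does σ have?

The cycle decomposition is (1, 8, 6, 3, 4, 10, 5)(2)(7, 9), which has 3 cycles (counting 1-cycles).

3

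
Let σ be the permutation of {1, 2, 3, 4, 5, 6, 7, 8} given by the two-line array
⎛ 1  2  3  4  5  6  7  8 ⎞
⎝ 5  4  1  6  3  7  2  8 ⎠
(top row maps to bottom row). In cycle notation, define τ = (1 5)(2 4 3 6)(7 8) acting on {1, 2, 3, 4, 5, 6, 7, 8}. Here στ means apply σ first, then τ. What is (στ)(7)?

σ(7) = 2, then τ(2) = 4; composing gives (στ)(7) = 4.

4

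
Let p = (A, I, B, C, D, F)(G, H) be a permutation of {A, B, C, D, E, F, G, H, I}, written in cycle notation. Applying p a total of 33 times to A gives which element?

A lies in the 6-cycle (A, I, B, C, D, F).
On a 6-cycle, p^6 is the identity, so p^33 = p^3 there (33 ≡ 3 mod 6).
Stepping 3 places around the cycle: A → I → B → C.

C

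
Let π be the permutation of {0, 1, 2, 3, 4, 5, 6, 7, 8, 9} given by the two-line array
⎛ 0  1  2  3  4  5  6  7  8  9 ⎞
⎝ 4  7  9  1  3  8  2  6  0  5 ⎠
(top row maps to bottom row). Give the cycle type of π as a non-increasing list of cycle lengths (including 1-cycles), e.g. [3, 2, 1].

The disjoint cycles are (0 4 3 1 7 6 2 9 5 8), with lengths 10 in non-increasing order.

[10]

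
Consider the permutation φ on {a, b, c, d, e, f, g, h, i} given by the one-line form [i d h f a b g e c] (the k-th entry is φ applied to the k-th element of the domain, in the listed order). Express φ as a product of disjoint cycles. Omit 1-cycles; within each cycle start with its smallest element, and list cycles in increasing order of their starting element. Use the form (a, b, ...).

From a: a → i → c → h → e → a, closing the cycle (a, i, c, h, e).
Repeating from the next unused element and collecting all non-trivial cycles gives (a, i, c, h, e)(b, d, f).

(a, i, c, h, e)(b, d, f)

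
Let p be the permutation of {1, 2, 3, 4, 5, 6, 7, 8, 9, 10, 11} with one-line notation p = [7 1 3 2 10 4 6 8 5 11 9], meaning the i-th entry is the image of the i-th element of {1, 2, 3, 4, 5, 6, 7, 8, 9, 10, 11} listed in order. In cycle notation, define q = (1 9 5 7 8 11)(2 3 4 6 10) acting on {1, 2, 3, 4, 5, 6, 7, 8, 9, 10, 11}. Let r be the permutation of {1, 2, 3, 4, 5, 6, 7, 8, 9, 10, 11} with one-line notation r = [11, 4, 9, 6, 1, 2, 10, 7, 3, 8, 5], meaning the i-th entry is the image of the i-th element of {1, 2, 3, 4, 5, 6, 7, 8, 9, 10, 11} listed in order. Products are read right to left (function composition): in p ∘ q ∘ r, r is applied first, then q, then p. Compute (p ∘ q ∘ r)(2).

(p ∘ q ∘ r)(2) = p(q(r(2))). r(2) = 4, then q(4) = 6, then p(6) = 4, so the result is 4.

4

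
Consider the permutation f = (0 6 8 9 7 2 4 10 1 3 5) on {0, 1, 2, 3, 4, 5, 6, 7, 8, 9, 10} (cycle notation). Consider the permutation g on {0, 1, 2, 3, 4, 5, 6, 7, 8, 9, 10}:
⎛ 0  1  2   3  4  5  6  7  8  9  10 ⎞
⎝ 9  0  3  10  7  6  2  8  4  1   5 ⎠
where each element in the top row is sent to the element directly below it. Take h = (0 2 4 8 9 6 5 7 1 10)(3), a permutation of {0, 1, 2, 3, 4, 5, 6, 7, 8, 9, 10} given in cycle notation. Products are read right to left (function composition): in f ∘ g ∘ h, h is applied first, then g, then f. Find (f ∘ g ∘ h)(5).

9

Apply the permutations in order: h(5) = 7, then g(7) = 8, then f(8) = 9. So (f ∘ g ∘ h)(5) = 9.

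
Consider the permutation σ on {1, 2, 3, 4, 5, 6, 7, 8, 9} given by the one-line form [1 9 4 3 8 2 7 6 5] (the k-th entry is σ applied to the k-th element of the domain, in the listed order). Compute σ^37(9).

Tracing 9 → 5 → … returns to 9 after 5 steps, so 9 lies in a 5-cycle (2, 9, 5, 8, 6).
Since the cycle has length 5, σ^37 acts on it the same as σ^2 (37 mod 5 = 2).
Stepping 2 places around the cycle: 9 → 5 → 8.

8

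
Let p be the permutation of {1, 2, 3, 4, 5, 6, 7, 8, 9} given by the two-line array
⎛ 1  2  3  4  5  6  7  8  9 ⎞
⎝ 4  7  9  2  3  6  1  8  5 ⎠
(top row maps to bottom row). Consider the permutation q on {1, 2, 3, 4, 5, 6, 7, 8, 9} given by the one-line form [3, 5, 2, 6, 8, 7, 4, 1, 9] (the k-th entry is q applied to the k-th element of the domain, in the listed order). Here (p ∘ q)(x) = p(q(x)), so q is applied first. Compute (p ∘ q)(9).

5

First apply q: q(9) = 9, then p(9) = 5. Thus (p ∘ q)(9) = 5.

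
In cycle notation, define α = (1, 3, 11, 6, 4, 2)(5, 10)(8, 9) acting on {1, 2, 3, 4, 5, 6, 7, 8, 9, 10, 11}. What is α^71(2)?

2 lies in the 6-cycle (1, 3, 11, 6, 4, 2).
Powers repeat with period 6 on this cycle, and 71 mod 6 = 5, so α^71(2) = α^5(2).
Stepping 5 places around the cycle: 2 → 1 → 3 → 11 → 6 → 4.

4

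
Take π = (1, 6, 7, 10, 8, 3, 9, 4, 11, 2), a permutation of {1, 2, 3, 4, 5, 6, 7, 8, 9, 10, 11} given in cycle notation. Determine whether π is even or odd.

The cycle lengths are 10, 1.
A cycle of length ℓ contributes ℓ−1 transpositions, so π is a product of 9 transpositions — odd.

odd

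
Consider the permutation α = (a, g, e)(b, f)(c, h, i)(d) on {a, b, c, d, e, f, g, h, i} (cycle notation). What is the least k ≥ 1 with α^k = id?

6

The cycle type of α is (3, 3, 2, 1).
The order of α is the least common multiple of its cycle lengths: lcm(3, 3, 2) = 6.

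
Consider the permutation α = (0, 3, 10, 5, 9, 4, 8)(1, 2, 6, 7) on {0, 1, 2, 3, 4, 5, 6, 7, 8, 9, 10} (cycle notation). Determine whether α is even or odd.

The cycle lengths are 7, 4.
A cycle is odd iff its length is even; α has 1 even-length cycle, so sgn(α) = (−1)^1 and α is odd.

odd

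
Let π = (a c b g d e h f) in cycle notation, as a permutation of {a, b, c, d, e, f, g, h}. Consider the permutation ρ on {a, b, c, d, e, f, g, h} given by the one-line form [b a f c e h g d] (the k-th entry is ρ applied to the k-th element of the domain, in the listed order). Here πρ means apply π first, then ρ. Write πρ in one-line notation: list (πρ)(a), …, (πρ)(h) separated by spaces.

f g a e d b c h

For each element, apply π then ρ: a → c → f; b → g → g; c → b → a; d → e → e; e → h → d; f → a → b; g → d → c; h → f → h.
Collecting the images, πρ = [f g a e d b c h].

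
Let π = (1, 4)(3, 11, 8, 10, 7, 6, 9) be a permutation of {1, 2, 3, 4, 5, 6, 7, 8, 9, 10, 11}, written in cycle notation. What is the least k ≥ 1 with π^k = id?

The cycle type of π is (7, 2, 1, 1).
Since disjoint cycles commute, ord(π) = lcm(7, 2) = 14.

14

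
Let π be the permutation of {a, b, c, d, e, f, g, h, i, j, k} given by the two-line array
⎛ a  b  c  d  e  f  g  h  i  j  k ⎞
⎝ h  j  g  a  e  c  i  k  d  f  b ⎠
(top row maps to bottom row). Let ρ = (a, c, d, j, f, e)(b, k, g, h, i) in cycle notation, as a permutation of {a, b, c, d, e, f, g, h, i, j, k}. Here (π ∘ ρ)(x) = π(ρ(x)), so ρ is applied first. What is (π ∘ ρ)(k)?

(π ∘ ρ)(k) = π(ρ(k)). ρ(k) = g, then π(g) = i. So (π ∘ ρ)(k) = i.

i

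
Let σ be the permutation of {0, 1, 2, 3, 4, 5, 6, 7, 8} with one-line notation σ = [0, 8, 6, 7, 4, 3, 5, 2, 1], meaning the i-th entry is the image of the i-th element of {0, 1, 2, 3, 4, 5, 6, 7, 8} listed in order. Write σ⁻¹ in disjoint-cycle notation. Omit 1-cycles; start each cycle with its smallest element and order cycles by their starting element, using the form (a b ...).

The cycle decomposition of σ is (1 8)(2 6 5 3 7).
Reversing each cycle (and rotating so the smallest element leads) gives σ⁻¹ = (1 8)(2 7 3 5 6).

(1 8)(2 7 3 5 6)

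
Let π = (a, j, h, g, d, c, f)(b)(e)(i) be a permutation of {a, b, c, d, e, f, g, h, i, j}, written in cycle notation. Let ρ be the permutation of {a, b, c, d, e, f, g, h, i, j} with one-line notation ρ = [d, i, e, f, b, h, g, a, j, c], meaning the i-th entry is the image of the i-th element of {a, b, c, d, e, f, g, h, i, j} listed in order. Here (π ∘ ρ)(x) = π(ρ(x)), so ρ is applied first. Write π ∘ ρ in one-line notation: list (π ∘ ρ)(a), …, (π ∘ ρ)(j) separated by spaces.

Chase each element through ρ then π: a → d → c; b → i → i; c → e → e; d → f → a; e → b → b; f → h → g; g → g → d; h → a → j; i → j → h; j → c → f.
So π ∘ ρ in one-line form is c i e a b g d j h f.

c i e a b g d j h f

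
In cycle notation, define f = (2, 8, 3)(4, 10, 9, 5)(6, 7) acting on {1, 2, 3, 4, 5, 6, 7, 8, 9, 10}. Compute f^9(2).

2

2 lies in the 3-cycle (2, 8, 3).
Powers repeat with period 3 on this cycle, and 9 mod 3 = 0, so f^9(2) = f^0(2).
So f^9(2) = 2.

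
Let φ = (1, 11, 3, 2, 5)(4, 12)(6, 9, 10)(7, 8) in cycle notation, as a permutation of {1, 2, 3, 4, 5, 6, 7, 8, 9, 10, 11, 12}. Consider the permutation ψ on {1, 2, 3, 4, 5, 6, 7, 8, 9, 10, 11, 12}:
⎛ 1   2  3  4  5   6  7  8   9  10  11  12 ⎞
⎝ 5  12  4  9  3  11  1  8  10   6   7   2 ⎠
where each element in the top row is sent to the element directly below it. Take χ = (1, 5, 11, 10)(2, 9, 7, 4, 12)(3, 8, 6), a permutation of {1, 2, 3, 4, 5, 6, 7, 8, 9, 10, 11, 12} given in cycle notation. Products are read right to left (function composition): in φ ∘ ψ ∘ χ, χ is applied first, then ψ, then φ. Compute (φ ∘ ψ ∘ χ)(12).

(φ ∘ ψ ∘ χ)(12) = φ(ψ(χ(12))). χ(12) = 2, then ψ(2) = 12, then φ(12) = 4, so the result is 4.

4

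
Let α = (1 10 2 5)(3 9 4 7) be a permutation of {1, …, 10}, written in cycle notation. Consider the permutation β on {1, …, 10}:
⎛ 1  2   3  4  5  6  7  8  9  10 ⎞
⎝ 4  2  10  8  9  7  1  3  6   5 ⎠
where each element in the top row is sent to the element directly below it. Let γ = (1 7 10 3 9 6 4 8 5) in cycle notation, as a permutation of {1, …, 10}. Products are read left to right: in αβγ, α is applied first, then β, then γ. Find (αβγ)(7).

3

(αβγ)(7) = γ(β(α(7))). α(7) = 3, then β(3) = 10, then γ(10) = 3, so the result is 3.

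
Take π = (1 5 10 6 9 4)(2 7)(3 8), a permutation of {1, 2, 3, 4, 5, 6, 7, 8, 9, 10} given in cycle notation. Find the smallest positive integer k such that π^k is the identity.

6

The cycle type of π is (6, 2, 2).
The order is lcm(6, 2, 2) = 6.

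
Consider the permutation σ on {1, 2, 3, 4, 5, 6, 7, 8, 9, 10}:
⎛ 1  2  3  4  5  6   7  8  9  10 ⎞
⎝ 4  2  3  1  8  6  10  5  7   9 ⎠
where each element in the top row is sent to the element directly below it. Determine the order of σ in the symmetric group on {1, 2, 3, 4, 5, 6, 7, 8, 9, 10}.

Writing σ as disjoint cycles, the cycle lengths are 3, 2, 2, 1, 1, 1.
Since disjoint cycles commute, ord(σ) = lcm(3, 2, 2) = 6.

6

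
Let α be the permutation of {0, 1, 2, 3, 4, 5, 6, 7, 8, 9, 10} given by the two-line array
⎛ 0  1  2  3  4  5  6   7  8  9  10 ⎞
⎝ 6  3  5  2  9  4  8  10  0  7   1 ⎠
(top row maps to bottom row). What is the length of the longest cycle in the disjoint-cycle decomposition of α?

8

Decomposing into disjoint cycles gives (0 6 8)(1 3 2 5 4 9 7 10); the longest has length 8.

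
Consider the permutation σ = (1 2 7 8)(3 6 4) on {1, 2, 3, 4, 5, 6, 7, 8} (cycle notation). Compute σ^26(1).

7

1 lies in the 4-cycle (1 2 7 8).
On a 4-cycle, σ^4 is the identity, so σ^26 = σ^2 there (26 ≡ 2 mod 4).
Advancing 2 steps from 1: 1 → 2 → 7.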